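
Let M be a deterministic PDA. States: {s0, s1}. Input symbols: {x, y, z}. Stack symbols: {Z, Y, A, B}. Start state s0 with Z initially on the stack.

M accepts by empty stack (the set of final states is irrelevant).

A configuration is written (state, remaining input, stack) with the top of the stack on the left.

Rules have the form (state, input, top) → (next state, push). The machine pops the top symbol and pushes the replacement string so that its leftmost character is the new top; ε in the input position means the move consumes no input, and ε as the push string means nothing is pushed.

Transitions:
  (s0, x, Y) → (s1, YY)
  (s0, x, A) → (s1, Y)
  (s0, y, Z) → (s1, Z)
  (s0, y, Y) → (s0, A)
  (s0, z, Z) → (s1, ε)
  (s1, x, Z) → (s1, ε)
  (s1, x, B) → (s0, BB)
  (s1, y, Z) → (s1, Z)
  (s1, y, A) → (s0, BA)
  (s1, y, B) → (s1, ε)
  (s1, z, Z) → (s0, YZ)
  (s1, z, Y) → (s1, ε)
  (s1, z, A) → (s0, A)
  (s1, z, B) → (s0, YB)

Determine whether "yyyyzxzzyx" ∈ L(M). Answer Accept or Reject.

(s0, yyyyzxzzyx, Z)
  read y, top Z: go to s1, push Z → (s1, yyyzxzzyx, Z)
  read y, top Z: go to s1, push Z → (s1, yyzxzzyx, Z)
  read y, top Z: go to s1, push Z → (s1, yzxzzyx, Z)
  read y, top Z: go to s1, push Z → (s1, zxzzyx, Z)
  read z, top Z: go to s0, push YZ → (s0, xzzyx, YZ)
  read x, top Y: go to s1, push YY → (s1, zzyx, YYZ)
  read z, top Y: go to s1, push ε → (s1, zyx, YZ)
  read z, top Y: go to s1, push ε → (s1, yx, Z)
  read y, top Z: go to s1, push Z → (s1, x, Z)
  read x, top Z: go to s1, push ε → (s1, ε, ε)
All input consumed and the stack is empty.

Accept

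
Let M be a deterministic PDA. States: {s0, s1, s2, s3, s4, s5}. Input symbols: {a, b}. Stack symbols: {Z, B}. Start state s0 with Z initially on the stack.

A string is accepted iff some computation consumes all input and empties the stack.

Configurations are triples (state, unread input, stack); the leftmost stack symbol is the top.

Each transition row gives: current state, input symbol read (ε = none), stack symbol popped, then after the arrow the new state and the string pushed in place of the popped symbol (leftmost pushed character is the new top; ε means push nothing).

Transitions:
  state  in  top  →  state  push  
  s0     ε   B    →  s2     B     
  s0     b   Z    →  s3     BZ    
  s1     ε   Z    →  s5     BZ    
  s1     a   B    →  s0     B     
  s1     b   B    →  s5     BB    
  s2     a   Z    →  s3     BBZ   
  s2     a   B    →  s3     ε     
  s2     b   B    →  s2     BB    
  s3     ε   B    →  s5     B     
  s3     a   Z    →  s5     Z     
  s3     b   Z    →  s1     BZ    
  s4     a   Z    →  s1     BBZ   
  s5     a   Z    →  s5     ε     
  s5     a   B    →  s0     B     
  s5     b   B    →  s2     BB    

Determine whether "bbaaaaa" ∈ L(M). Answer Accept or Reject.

(s0, bbaaaaa, Z) ⊢ (s3, baaaaa, BZ) ⊢ (s5, baaaaa, BZ) ⊢ (s2, aaaaa, BBZ) ⊢ (s3, aaaa, BZ) ⊢ (s5, aaaa, BZ) ⊢ (s0, aaa, BZ) ⊢ (s2, aaa, BZ) ⊢ (s3, aa, Z) ⊢ (s5, a, Z) ⊢ (s5, ε, ε)
All input consumed and the stack is empty.

Accept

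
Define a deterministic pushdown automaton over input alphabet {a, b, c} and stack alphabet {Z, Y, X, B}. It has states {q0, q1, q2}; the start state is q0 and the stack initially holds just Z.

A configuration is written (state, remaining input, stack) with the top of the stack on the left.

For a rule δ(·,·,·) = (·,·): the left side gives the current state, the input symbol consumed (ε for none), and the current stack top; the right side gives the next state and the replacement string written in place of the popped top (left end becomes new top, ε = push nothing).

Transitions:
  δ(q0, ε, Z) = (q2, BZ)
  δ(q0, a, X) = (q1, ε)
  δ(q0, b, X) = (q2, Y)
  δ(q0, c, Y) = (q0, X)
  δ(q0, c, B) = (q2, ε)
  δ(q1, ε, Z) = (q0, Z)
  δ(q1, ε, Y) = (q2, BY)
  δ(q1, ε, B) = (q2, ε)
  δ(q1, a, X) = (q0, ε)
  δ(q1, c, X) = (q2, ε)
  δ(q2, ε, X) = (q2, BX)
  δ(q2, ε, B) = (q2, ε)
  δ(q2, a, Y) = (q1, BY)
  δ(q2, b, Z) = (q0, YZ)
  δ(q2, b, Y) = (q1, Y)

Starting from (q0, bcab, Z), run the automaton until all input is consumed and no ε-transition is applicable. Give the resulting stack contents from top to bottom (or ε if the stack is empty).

YZ

(q0, bcab, Z)
  ε-move, top Z: go to q2, push BZ → (q2, bcab, BZ)
  ε-move, top B: go to q2, push ε → (q2, bcab, Z)
  read b, top Z: go to q0, push YZ → (q0, cab, YZ)
  read c, top Y: go to q0, push X → (q0, ab, XZ)
  read a, top X: go to q1, push ε → (q1, b, Z)
  ε-move, top Z: go to q0, push Z → (q0, b, Z)
  ε-move, top Z: go to q2, push BZ → (q2, b, BZ)
  ε-move, top B: go to q2, push ε → (q2, b, Z)
  read b, top Z: go to q0, push YZ → (q0, ε, YZ)
All input consumed in state q0 with stack YZ.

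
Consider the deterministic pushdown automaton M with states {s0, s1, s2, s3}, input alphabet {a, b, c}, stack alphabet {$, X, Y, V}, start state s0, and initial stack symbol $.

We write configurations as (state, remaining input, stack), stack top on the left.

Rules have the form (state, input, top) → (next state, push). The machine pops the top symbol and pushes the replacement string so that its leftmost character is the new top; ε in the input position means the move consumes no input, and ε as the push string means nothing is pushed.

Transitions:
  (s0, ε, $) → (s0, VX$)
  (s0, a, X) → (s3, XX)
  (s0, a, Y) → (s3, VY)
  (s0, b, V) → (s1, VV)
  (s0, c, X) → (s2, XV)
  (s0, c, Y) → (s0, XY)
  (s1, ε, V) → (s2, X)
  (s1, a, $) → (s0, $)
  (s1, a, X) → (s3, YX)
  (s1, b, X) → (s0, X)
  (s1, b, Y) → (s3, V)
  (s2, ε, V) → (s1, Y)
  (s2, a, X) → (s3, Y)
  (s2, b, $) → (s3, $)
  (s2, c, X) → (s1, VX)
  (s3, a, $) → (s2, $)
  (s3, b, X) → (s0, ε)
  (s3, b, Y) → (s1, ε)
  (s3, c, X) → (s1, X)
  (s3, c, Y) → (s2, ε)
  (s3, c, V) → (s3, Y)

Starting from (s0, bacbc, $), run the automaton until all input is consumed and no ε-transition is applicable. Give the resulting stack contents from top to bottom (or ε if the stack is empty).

YX$

(s0, bacbc, $)
  ε-move, top $: go to s0, push VX$ → (s0, bacbc, VX$)
  read b, top V: go to s1, push VV → (s1, acbc, VVX$)
  ε-move, top V: go to s2, push X → (s2, acbc, XVX$)
  read a, top X: go to s3, push Y → (s3, cbc, YVX$)
  read c, top Y: go to s2, push ε → (s2, bc, VX$)
  ε-move, top V: go to s1, push Y → (s1, bc, YX$)
  read b, top Y: go to s3, push V → (s3, c, VX$)
  read c, top V: go to s3, push Y → (s3, ε, YX$)
All input consumed in state s3 with stack YX$.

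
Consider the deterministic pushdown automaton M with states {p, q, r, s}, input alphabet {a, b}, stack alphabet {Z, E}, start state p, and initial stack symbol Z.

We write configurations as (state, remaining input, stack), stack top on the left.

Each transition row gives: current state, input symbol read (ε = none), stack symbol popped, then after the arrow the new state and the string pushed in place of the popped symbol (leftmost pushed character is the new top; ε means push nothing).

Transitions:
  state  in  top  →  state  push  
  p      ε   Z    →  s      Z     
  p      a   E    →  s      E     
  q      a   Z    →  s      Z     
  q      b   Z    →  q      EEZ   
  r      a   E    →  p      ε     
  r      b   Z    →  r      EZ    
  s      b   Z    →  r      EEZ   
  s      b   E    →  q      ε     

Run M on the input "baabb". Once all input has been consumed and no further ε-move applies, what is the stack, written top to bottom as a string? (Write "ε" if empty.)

EEZ

(p, baabb, Z) ⊢ (s, baabb, Z) ⊢ (r, aabb, EEZ) ⊢ (p, abb, EZ) ⊢ (s, bb, EZ) ⊢ (q, b, Z) ⊢ (q, ε, EEZ)
All input consumed in state q with stack EEZ.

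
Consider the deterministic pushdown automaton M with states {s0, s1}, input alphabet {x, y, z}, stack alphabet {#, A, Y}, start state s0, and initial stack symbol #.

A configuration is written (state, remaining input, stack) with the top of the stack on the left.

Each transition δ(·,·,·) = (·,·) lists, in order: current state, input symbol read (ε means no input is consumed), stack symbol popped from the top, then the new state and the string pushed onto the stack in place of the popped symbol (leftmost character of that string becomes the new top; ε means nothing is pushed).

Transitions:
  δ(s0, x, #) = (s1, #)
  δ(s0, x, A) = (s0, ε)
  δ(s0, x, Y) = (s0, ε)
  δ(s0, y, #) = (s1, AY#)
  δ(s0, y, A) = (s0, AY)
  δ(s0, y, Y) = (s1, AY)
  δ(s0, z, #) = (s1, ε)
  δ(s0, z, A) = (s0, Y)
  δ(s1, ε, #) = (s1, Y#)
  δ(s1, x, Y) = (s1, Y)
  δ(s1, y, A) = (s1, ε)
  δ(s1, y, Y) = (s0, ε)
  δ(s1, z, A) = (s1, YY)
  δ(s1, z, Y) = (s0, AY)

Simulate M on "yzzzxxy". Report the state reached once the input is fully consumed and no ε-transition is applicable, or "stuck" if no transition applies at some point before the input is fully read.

s1

(s0, yzzzxxy, #)
  read y, top #: go to s1, push AY# → (s1, zzzxxy, AY#)
  read z, top A: go to s1, push YY → (s1, zzxxy, YYY#)
  read z, top Y: go to s0, push AY → (s0, zxxy, AYYY#)
  read z, top A: go to s0, push Y → (s0, xxy, YYYY#)
  read x, top Y: go to s0, push ε → (s0, xy, YYY#)
  read x, top Y: go to s0, push ε → (s0, y, YY#)
  read y, top Y: go to s1, push AY → (s1, ε, AYY#)
All input consumed; M is in state s1.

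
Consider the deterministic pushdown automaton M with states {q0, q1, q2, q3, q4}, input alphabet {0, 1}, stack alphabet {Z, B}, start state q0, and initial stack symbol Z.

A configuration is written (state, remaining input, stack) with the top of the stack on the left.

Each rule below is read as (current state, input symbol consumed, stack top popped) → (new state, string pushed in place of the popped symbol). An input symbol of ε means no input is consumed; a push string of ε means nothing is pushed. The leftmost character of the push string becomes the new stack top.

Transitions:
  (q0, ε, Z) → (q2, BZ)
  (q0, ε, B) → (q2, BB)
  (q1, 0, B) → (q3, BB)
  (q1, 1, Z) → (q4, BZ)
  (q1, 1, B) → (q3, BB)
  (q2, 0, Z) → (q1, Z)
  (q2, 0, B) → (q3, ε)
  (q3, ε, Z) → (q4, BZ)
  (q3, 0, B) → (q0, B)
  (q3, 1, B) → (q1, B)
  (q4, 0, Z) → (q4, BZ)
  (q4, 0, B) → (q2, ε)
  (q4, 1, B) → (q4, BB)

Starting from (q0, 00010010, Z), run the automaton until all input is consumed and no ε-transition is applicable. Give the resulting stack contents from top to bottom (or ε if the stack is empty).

(q0, 00010010, Z)
  ε-move, top Z: go to q2, push BZ → (q2, 00010010, BZ)
  read 0, top B: go to q3, push ε → (q3, 0010010, Z)
  ε-move, top Z: go to q4, push BZ → (q4, 0010010, BZ)
  read 0, top B: go to q2, push ε → (q2, 010010, Z)
  read 0, top Z: go to q1, push Z → (q1, 10010, Z)
  read 1, top Z: go to q4, push BZ → (q4, 0010, BZ)
  read 0, top B: go to q2, push ε → (q2, 010, Z)
  read 0, top Z: go to q1, push Z → (q1, 10, Z)
  read 1, top Z: go to q4, push BZ → (q4, 0, BZ)
  read 0, top B: go to q2, push ε → (q2, ε, Z)
All input consumed in state q2 with stack Z.

Z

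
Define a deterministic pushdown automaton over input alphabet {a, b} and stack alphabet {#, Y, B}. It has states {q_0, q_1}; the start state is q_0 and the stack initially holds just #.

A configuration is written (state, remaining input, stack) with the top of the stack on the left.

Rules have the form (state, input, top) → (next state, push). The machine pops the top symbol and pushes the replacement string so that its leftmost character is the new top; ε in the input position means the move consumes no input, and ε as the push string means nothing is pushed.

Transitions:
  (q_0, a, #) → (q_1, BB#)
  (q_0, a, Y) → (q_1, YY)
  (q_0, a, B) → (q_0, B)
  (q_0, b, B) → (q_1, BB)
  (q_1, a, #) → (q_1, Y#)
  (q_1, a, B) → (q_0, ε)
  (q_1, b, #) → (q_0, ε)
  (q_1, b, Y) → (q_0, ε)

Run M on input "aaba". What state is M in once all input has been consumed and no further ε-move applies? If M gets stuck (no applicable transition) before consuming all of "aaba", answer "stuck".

(q_0, aaba, #) ⊢ (q_1, aba, BB#) ⊢ (q_0, ba, B#) ⊢ (q_1, a, BB#) ⊢ (q_0, ε, B#)
All input consumed; M is in state q_0.

q_0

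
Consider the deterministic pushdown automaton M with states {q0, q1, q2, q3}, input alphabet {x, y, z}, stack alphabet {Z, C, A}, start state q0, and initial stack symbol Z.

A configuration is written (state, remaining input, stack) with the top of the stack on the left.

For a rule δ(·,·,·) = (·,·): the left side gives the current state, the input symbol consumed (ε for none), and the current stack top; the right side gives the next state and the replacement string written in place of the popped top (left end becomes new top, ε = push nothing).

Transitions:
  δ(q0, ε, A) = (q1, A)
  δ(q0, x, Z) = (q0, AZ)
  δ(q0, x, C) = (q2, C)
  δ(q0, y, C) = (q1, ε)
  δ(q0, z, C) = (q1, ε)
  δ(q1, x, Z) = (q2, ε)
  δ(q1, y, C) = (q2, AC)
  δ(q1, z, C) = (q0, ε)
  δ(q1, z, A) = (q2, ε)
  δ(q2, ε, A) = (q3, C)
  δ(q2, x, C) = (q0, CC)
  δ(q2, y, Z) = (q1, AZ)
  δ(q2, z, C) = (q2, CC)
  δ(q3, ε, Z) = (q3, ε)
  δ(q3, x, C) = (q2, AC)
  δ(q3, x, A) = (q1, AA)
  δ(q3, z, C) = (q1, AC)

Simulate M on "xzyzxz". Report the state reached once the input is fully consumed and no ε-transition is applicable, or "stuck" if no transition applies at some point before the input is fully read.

(q0, xzyzxz, Z)
  read x, top Z: go to q0, push AZ → (q0, zyzxz, AZ)
  ε-move, top A: go to q1, push A → (q1, zyzxz, AZ)
  read z, top A: go to q2, push ε → (q2, yzxz, Z)
  read y, top Z: go to q1, push AZ → (q1, zxz, AZ)
  read z, top A: go to q2, push ε → (q2, xz, Z)
No transition for (q2, x, top Z); M blocks with input xz remaining.

stuck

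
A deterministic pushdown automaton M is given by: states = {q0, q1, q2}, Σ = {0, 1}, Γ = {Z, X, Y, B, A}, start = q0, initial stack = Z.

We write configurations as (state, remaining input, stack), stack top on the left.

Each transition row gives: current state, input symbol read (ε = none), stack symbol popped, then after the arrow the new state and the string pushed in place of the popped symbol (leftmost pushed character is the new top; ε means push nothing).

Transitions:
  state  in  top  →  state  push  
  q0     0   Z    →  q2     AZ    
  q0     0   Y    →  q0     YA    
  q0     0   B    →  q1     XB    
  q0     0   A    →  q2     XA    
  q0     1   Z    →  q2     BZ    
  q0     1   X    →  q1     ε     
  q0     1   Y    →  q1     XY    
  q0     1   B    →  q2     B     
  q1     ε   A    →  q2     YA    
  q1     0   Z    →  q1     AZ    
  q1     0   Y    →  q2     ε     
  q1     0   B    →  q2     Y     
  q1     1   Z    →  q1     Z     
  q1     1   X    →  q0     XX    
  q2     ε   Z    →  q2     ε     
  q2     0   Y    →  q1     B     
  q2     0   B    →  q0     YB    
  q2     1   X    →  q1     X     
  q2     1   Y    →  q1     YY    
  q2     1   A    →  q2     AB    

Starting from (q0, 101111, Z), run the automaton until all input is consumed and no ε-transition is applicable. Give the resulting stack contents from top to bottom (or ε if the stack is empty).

(q0, 101111, Z)
  read 1, top Z: go to q2, push BZ → (q2, 01111, BZ)
  read 0, top B: go to q0, push YB → (q0, 1111, YBZ)
  read 1, top Y: go to q1, push XY → (q1, 111, XYBZ)
  read 1, top X: go to q0, push XX → (q0, 11, XXYBZ)
  read 1, top X: go to q1, push ε → (q1, 1, XYBZ)
  read 1, top X: go to q0, push XX → (q0, ε, XXYBZ)
All input consumed in state q0 with stack XXYBZ.

XXYBZ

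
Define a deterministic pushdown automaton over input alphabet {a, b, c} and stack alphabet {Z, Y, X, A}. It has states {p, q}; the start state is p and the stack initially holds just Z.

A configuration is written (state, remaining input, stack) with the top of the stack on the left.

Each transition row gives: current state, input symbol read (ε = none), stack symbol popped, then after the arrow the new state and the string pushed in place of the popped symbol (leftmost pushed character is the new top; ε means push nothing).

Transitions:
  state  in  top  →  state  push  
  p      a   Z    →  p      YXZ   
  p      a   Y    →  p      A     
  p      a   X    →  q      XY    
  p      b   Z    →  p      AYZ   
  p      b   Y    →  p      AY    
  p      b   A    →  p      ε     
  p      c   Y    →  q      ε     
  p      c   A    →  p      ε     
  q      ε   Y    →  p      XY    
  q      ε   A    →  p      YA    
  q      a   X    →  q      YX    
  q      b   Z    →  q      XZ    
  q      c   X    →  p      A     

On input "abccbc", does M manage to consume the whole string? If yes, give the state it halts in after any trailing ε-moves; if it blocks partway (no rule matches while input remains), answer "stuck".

(p, abccbc, Z)
  read a, top Z: go to p, push YXZ → (p, bccbc, YXZ)
  read b, top Y: go to p, push AY → (p, ccbc, AYXZ)
  read c, top A: go to p, push ε → (p, cbc, YXZ)
  read c, top Y: go to q, push ε → (q, bc, XZ)
No transition for (q, b, top X); M blocks with input bc remaining.

stuck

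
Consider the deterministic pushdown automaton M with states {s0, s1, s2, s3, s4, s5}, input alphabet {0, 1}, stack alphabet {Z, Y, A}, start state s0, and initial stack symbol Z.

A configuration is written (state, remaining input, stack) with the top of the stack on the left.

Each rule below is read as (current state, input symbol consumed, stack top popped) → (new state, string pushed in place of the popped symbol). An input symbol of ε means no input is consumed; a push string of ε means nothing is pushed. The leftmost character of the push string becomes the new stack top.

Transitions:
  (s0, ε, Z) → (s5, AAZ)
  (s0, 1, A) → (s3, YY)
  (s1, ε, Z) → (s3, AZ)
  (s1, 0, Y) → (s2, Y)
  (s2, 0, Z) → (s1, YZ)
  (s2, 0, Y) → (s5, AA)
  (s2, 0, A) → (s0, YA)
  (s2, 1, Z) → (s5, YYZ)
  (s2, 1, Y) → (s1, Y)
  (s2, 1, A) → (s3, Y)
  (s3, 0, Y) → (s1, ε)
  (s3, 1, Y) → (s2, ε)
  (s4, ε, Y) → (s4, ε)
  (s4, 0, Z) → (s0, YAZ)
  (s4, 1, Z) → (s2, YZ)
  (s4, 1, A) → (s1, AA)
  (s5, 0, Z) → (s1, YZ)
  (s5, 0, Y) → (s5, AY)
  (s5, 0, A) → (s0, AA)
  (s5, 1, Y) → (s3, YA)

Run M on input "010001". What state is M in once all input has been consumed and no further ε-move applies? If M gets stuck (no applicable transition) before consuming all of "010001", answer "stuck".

(s0, 010001, Z) ⊢ (s5, 010001, AAZ) ⊢ (s0, 10001, AAAZ) ⊢ (s3, 0001, YYAAZ) ⊢ (s1, 001, YAAZ) ⊢ (s2, 01, YAAZ) ⊢ (s5, 1, AAAAZ)
No transition for (s5, 1, top A); M blocks with input 1 remaining.

stuck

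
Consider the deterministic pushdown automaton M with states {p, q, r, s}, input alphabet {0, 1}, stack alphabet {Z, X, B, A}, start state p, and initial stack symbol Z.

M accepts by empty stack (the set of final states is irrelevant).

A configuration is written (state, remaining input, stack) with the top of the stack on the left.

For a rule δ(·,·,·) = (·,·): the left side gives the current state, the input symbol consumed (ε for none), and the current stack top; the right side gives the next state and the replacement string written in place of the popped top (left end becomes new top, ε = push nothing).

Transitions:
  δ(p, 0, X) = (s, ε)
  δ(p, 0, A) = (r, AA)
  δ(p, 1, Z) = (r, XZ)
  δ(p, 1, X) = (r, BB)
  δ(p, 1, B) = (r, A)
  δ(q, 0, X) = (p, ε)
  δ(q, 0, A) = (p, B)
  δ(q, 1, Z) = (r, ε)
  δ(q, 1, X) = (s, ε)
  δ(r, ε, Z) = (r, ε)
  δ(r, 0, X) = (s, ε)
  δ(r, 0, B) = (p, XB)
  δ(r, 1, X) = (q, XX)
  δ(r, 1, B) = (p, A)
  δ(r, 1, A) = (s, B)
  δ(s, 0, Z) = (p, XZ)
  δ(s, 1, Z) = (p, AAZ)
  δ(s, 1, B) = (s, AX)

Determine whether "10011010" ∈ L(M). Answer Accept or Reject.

Reject

(p, 10011010, Z)
  read 1, top Z: go to r, push XZ → (r, 0011010, XZ)
  read 0, top X: go to s, push ε → (s, 011010, Z)
  read 0, top Z: go to p, push XZ → (p, 11010, XZ)
  read 1, top X: go to r, push BB → (r, 1010, BBZ)
  read 1, top B: go to p, push A → (p, 010, ABZ)
  read 0, top A: go to r, push AA → (r, 10, AABZ)
  read 1, top A: go to s, push B → (s, 0, BABZ)
No transition applies at (s, 0, BABZ); input not fully consumed.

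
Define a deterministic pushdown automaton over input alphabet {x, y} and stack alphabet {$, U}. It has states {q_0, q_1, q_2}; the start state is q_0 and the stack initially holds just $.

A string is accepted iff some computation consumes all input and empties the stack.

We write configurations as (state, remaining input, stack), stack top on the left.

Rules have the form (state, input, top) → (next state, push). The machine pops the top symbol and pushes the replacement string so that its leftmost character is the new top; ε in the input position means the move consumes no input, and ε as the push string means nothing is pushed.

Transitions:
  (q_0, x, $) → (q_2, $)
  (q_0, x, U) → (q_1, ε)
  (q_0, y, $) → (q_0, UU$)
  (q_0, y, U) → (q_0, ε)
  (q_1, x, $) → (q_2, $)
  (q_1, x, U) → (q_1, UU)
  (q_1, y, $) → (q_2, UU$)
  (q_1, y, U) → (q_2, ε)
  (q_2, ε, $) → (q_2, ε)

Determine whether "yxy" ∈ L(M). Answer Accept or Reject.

(q_0, yxy, $)
  read y, top $: go to q_0, push UU$ → (q_0, xy, UU$)
  read x, top U: go to q_1, push ε → (q_1, y, U$)
  read y, top U: go to q_2, push ε → (q_2, ε, $)
  ε-move, top $: go to q_2, push ε → (q_2, ε, ε)
All input consumed and the stack is empty.

Accept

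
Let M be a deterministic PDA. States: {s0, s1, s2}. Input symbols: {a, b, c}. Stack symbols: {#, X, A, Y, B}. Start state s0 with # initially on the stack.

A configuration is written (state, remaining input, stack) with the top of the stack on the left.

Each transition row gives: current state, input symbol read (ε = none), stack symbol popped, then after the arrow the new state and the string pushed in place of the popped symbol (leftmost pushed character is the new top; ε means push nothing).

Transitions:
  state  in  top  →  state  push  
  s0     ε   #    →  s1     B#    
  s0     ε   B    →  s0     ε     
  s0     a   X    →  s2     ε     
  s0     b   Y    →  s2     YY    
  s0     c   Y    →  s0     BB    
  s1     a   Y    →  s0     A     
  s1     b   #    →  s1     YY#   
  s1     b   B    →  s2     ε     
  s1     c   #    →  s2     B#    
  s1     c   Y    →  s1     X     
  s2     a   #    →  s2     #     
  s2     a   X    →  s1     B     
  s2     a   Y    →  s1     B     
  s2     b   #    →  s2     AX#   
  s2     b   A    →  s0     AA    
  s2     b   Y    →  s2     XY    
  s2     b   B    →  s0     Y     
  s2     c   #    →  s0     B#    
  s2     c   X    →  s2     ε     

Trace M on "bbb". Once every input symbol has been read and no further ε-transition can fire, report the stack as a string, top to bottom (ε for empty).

(s0, bbb, #)
  ε-move, top #: go to s1, push B# → (s1, bbb, B#)
  read b, top B: go to s2, push ε → (s2, bb, #)
  read b, top #: go to s2, push AX# → (s2, b, AX#)
  read b, top A: go to s0, push AA → (s0, ε, AAX#)
All input consumed in state s0 with stack AAX#.

AAX#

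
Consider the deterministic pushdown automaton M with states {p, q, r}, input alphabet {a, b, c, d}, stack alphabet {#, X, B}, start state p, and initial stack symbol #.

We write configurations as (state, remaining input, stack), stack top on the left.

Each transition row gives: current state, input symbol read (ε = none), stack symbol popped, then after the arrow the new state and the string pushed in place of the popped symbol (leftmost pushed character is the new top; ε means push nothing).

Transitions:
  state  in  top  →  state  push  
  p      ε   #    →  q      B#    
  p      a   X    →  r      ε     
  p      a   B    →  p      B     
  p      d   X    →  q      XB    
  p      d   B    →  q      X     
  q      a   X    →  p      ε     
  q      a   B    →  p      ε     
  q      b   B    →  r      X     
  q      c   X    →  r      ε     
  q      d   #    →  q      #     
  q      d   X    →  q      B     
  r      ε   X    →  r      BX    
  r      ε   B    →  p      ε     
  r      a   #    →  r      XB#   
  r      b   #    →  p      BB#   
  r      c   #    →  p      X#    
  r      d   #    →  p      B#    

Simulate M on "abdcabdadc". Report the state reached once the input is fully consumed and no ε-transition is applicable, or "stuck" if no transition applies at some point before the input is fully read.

(p, abdcabdadc, #) ⊢ (q, abdcabdadc, B#) ⊢ (p, bdcabdadc, #) ⊢ (q, bdcabdadc, B#) ⊢ (r, dcabdadc, X#) ⊢ (r, dcabdadc, BX#) ⊢ (p, dcabdadc, X#) ⊢ (q, cabdadc, XB#) ⊢ (r, abdadc, B#) ⊢ (p, abdadc, #) ⊢ (q, abdadc, B#) ⊢ (p, bdadc, #) ⊢ (q, bdadc, B#) ⊢ (r, dadc, X#) ⊢ (r, dadc, BX#) ⊢ (p, dadc, X#) ⊢ (q, adc, XB#) ⊢ (p, dc, B#) ⊢ (q, c, X#) ⊢ (r, ε, #)
All input consumed; M is in state r.

r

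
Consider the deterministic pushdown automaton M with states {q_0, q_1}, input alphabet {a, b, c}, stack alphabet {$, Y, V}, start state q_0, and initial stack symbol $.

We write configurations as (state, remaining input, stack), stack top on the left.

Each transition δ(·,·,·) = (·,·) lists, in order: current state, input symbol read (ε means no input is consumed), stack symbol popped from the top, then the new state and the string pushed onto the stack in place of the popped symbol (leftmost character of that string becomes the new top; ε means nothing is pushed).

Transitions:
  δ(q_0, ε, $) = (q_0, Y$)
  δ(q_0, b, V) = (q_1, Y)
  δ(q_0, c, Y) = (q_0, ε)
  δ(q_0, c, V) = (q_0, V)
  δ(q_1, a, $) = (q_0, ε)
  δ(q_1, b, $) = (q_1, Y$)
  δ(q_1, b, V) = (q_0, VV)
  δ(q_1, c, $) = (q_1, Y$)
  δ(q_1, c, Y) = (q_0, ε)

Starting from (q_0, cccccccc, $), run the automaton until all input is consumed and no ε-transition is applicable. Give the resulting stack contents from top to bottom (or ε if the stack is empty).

(q_0, cccccccc, $)
  ε-move, top $: go to q_0, push Y$ → (q_0, cccccccc, Y$)
  read c, top Y: go to q_0, push ε → (q_0, ccccccc, $)
  ε-move, top $: go to q_0, push Y$ → (q_0, ccccccc, Y$)
  read c, top Y: go to q_0, push ε → (q_0, cccccc, $)
  ε-move, top $: go to q_0, push Y$ → (q_0, cccccc, Y$)
  read c, top Y: go to q_0, push ε → (q_0, ccccc, $)
  ε-move, top $: go to q_0, push Y$ → (q_0, ccccc, Y$)
  read c, top Y: go to q_0, push ε → (q_0, cccc, $)
  ε-move, top $: go to q_0, push Y$ → (q_0, cccc, Y$)
  read c, top Y: go to q_0, push ε → (q_0, ccc, $)
  ε-move, top $: go to q_0, push Y$ → (q_0, ccc, Y$)
  read c, top Y: go to q_0, push ε → (q_0, cc, $)
  ε-move, top $: go to q_0, push Y$ → (q_0, cc, Y$)
  read c, top Y: go to q_0, push ε → (q_0, c, $)
  ε-move, top $: go to q_0, push Y$ → (q_0, c, Y$)
  read c, top Y: go to q_0, push ε → (q_0, ε, $)
  ε-move, top $: go to q_0, push Y$ → (q_0, ε, Y$)
All input consumed in state q_0 with stack Y$.

Y$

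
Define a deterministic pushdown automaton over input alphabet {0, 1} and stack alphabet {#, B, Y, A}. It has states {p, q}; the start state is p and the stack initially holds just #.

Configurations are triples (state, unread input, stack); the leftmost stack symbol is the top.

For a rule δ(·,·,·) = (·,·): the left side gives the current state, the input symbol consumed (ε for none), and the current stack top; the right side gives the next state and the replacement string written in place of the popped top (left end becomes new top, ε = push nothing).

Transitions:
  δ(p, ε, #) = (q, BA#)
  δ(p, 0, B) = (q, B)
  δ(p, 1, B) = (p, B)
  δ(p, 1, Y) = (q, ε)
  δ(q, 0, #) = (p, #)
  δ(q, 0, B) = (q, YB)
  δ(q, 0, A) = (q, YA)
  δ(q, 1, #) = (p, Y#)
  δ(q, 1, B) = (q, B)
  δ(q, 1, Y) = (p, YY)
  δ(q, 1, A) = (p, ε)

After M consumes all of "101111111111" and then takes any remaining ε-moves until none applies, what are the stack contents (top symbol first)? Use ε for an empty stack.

(p, 101111111111, #) ⊢ (q, 101111111111, BA#) ⊢ (q, 01111111111, BA#) ⊢ (q, 1111111111, YBA#) ⊢ (p, 111111111, YYBA#) ⊢ (q, 11111111, YBA#) ⊢ (p, 1111111, YYBA#) ⊢ (q, 111111, YBA#) ⊢ (p, 11111, YYBA#) ⊢ (q, 1111, YBA#) ⊢ (p, 111, YYBA#) ⊢ (q, 11, YBA#) ⊢ (p, 1, YYBA#) ⊢ (q, ε, YBA#)
All input consumed in state q with stack YBA#.

YBA#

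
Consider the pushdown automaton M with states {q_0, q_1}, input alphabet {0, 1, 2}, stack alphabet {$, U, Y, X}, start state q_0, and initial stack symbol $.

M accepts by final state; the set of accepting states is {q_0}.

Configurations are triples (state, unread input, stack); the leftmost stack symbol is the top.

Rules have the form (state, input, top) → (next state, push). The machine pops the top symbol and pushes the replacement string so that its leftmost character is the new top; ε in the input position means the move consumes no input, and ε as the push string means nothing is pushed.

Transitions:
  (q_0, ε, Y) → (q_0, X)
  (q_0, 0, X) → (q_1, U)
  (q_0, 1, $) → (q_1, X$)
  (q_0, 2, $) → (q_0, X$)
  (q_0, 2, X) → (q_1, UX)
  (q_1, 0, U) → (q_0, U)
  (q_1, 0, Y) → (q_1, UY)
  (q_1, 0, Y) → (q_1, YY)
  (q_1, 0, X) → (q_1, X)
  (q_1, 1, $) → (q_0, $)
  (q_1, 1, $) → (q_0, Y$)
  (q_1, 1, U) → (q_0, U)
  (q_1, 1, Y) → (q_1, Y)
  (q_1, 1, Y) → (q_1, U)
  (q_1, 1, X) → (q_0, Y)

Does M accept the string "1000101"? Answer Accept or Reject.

One accepting computation: (q_0, 1000101, $) ⊢ (q_1, 000101, X$) ⊢ (q_1, 00101, X$) ⊢ (q_1, 0101, X$) ⊢ (q_1, 101, X$) ⊢ (q_0, 01, Y$) ⊢ (q_0, 01, X$) ⊢ (q_1, 1, U$) ⊢ (q_0, ε, U$)
All input consumed and state q_0 ∈ F.

Accept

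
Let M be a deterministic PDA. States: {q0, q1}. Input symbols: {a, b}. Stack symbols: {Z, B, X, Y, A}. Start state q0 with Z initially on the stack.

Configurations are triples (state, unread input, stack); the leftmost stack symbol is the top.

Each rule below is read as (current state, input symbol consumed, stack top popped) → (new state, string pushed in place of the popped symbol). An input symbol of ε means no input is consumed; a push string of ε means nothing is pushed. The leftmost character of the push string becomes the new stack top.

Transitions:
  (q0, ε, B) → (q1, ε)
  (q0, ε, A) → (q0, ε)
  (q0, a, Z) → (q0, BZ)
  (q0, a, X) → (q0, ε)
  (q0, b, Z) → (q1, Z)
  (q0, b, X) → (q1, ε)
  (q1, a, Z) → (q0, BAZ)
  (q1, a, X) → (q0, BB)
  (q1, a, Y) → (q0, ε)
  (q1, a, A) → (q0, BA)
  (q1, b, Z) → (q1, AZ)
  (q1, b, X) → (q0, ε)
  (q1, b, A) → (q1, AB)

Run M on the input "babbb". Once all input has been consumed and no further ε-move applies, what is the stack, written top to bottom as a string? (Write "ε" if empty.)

(q0, babbb, Z)
  read b, top Z: go to q1, push Z → (q1, abbb, Z)
  read a, top Z: go to q0, push BAZ → (q0, bbb, BAZ)
  ε-move, top B: go to q1, push ε → (q1, bbb, AZ)
  read b, top A: go to q1, push AB → (q1, bb, ABZ)
  read b, top A: go to q1, push AB → (q1, b, ABBZ)
  read b, top A: go to q1, push AB → (q1, ε, ABBBZ)
All input consumed in state q1 with stack ABBBZ.

ABBBZ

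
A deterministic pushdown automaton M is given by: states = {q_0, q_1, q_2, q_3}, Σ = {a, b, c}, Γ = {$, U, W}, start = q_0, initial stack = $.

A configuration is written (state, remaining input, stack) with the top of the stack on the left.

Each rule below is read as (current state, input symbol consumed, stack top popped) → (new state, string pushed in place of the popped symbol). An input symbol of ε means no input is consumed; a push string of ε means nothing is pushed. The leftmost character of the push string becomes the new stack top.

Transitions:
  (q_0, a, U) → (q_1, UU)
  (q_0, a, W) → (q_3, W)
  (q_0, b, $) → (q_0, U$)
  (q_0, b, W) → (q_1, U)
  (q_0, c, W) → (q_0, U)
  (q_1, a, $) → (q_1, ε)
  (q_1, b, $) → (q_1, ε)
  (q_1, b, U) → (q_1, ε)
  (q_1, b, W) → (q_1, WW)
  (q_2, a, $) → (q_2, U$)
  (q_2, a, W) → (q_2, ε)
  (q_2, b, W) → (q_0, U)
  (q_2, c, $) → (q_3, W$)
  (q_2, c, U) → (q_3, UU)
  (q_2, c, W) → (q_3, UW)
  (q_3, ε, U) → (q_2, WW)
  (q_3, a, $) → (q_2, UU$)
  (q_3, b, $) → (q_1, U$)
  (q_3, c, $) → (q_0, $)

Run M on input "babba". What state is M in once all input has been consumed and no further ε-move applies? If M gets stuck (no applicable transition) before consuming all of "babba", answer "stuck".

(q_0, babba, $) ⊢ (q_0, abba, U$) ⊢ (q_1, bba, UU$) ⊢ (q_1, ba, U$) ⊢ (q_1, a, $) ⊢ (q_1, ε, ε)
All input consumed; M is in state q_1.

q_1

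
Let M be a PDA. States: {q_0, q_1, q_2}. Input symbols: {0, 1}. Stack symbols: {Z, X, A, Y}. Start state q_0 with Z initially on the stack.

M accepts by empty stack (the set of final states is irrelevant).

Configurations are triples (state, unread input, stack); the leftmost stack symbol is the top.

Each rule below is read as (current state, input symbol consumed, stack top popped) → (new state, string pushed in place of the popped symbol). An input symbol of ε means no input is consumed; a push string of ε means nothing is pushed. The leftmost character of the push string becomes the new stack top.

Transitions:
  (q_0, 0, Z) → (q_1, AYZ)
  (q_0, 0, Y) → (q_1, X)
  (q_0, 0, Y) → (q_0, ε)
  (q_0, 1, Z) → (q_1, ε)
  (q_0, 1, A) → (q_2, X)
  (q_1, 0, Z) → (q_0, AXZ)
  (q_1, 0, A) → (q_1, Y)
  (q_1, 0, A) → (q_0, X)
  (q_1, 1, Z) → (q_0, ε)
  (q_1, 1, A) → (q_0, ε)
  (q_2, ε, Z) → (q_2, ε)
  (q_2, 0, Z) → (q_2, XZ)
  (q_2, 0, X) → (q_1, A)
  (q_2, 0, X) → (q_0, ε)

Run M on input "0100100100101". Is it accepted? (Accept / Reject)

Accept

One accepting computation: (q_0, 0100100100101, Z) ⊢ (q_1, 100100100101, AYZ) ⊢ (q_0, 00100100101, YZ) ⊢ (q_0, 0100100101, Z) ⊢ (q_1, 100100101, AYZ) ⊢ (q_0, 00100101, YZ) ⊢ (q_0, 0100101, Z) ⊢ (q_1, 100101, AYZ) ⊢ (q_0, 00101, YZ) ⊢ (q_0, 0101, Z) ⊢ (q_1, 101, AYZ) ⊢ (q_0, 01, YZ) ⊢ (q_0, 1, Z) ⊢ (q_1, ε, ε)
All input consumed and the stack is empty.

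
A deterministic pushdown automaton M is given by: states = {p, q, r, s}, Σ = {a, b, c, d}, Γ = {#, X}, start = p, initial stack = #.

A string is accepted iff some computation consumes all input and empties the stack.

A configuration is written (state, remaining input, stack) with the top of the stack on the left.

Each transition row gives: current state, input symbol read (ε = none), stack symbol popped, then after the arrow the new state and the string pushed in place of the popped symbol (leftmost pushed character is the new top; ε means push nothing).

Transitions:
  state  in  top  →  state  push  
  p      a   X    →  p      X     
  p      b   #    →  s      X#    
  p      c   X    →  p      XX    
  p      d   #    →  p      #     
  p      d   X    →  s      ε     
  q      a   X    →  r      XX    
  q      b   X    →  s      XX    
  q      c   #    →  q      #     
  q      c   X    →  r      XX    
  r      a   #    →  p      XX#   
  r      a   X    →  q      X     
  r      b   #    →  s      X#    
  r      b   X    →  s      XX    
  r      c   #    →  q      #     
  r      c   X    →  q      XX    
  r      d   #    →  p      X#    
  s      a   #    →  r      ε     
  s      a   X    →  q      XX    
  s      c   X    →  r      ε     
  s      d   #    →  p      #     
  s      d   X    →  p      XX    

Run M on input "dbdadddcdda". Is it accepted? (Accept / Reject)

(p, dbdadddcdda, #) ⊢ (p, bdadddcdda, #) ⊢ (s, dadddcdda, X#) ⊢ (p, adddcdda, XX#) ⊢ (p, dddcdda, XX#) ⊢ (s, ddcdda, X#) ⊢ (p, dcdda, XX#) ⊢ (s, cdda, X#) ⊢ (r, dda, #) ⊢ (p, da, X#) ⊢ (s, a, #) ⊢ (r, ε, ε)
All input consumed and the stack is empty.

Accept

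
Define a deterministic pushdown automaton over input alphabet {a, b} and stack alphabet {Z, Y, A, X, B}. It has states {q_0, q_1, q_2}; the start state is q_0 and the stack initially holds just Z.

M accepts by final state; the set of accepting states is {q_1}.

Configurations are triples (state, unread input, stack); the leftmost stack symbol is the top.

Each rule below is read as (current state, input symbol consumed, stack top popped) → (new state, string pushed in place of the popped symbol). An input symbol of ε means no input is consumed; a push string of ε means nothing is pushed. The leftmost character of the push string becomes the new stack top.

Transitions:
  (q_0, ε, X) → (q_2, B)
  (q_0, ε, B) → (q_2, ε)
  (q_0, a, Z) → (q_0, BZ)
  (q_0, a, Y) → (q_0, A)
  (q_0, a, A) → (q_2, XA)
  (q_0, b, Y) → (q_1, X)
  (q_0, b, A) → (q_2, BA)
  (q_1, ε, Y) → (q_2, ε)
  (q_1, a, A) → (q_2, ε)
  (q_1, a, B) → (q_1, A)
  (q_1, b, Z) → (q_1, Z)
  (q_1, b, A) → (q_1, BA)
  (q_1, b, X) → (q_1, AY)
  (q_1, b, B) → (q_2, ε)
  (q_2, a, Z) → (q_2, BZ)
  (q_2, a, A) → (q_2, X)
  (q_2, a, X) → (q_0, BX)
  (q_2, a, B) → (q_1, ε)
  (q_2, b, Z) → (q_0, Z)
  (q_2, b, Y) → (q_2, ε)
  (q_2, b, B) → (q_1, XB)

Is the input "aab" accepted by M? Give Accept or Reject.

Accept

(q_0, aab, Z) ⊢ (q_0, ab, BZ) ⊢ (q_2, ab, Z) ⊢ (q_2, b, BZ) ⊢ (q_1, ε, XBZ)
All input consumed; state q_1 ∈ F.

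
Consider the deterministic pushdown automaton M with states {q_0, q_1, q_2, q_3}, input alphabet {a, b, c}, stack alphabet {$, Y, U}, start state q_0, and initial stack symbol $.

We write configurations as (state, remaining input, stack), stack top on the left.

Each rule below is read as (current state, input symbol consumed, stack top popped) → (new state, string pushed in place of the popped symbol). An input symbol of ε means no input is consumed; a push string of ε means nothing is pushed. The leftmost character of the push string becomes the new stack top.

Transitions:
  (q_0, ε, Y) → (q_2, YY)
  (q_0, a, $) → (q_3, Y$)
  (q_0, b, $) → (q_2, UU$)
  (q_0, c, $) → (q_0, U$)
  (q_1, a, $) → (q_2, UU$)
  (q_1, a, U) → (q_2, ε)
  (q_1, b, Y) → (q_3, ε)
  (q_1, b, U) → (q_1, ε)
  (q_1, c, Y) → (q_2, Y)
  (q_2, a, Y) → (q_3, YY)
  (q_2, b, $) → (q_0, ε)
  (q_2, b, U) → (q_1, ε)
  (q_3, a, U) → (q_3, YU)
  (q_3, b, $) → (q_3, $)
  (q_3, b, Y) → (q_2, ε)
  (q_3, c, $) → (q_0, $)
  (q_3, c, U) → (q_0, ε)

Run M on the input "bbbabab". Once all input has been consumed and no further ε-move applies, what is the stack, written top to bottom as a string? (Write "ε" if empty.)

ε

(q_0, bbbabab, $)
  read b, top $: go to q_2, push UU$ → (q_2, bbabab, UU$)
  read b, top U: go to q_1, push ε → (q_1, babab, U$)
  read b, top U: go to q_1, push ε → (q_1, abab, $)
  read a, top $: go to q_2, push UU$ → (q_2, bab, UU$)
  read b, top U: go to q_1, push ε → (q_1, ab, U$)
  read a, top U: go to q_2, push ε → (q_2, b, $)
  read b, top $: go to q_0, push ε → (q_0, ε, ε)
All input consumed in state q_0 with stack ε.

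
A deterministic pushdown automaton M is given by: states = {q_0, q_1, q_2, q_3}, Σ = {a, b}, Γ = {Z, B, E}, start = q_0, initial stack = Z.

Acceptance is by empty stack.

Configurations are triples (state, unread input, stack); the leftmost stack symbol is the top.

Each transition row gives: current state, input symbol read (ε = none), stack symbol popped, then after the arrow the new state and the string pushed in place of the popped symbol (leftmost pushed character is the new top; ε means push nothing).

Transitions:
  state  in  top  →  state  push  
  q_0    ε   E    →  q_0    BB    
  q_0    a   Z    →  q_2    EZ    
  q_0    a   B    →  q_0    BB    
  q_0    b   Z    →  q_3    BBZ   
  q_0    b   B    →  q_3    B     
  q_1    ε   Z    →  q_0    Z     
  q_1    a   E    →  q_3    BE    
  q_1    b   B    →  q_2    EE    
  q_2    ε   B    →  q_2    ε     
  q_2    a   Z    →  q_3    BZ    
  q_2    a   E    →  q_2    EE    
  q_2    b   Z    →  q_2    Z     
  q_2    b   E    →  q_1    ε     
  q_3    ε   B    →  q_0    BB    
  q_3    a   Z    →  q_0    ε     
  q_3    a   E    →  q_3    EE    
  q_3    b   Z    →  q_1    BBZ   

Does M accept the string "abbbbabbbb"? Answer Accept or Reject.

Reject

(q_0, abbbbabbbb, Z)
  read a, top Z: go to q_2, push EZ → (q_2, bbbbabbbb, EZ)
  read b, top E: go to q_1, push ε → (q_1, bbbabbbb, Z)
  ε-move, top Z: go to q_0, push Z → (q_0, bbbabbbb, Z)
  read b, top Z: go to q_3, push BBZ → (q_3, bbabbbb, BBZ)
  ε-move, top B: go to q_0, push BB → (q_0, bbabbbb, BBBZ)
  read b, top B: go to q_3, push B → (q_3, babbbb, BBBZ)
  ε-move, top B: go to q_0, push BB → (q_0, babbbb, BBBBZ)
  read b, top B: go to q_3, push B → (q_3, abbbb, BBBBZ)
  ε-move, top B: go to q_0, push BB → (q_0, abbbb, BBBBBZ)
  read a, top B: go to q_0, push BB → (q_0, bbbb, BBBBBBZ)
  read b, top B: go to q_3, push B → (q_3, bbb, BBBBBBZ)
  ε-move, top B: go to q_0, push BB → (q_0, bbb, BBBBBBBZ)
  read b, top B: go to q_3, push B → (q_3, bb, BBBBBBBZ)
  ε-move, top B: go to q_0, push BB → (q_0, bb, BBBBBBBBZ)
  read b, top B: go to q_3, push B → (q_3, b, BBBBBBBBZ)
  ε-move, top B: go to q_0, push BB → (q_0, b, BBBBBBBBBZ)
  read b, top B: go to q_3, push B → (q_3, ε, BBBBBBBBBZ)
  ε-move, top B: go to q_0, push BB → (q_0, ε, BBBBBBBBBBZ)
All input consumed; stack is BBBBBBBBBBZ, not empty, and no further ε-move applies.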